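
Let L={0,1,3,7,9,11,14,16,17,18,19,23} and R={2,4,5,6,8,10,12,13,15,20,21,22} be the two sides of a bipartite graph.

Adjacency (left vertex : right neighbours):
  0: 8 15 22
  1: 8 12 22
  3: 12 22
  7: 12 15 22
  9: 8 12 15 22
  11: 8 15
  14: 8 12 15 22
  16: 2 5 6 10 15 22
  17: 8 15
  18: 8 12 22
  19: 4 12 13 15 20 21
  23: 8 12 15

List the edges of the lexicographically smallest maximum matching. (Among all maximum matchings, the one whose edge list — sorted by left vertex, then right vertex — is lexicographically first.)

|M| = 6 (so the lex-smallest maximum matching has 6 edges)
process left vertices in ascending order; for each, take the smallest-labelled available neighbour that still permits 6 edges overall, or leave it unmatched if none does
lex-smallest matching: {0-8, 1-12, 3-22, 7-15, 16-2, 19-4}

Lex-smallest maximum matching: {(0,8), (1,12), (3,22), (7,15), (16,2), (19,4)}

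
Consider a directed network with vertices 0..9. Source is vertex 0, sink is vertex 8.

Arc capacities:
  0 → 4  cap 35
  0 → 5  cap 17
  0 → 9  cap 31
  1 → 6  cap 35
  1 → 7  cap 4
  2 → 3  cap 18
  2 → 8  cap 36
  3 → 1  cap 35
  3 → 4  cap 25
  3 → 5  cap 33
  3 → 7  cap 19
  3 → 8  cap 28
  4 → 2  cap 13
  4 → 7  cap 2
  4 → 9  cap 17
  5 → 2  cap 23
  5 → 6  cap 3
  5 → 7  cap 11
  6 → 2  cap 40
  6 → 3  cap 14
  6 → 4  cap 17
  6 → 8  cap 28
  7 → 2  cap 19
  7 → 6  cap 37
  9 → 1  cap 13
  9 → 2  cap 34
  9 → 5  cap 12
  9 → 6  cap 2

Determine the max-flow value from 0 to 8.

Maximum flow value: 80

augment #1: 0→4→2→8 bottleneck 13, total now 13
augment #2: 0→5→2→8 bottleneck 17, total now 30
augment #3: 0→9→2→8 bottleneck 6, total now 36
augment #4: 0→9→6→8 bottleneck 2, total now 38
augment #5: 0→4→7→6→8 bottleneck 2, total now 40
augment #6: 0→9→1→6→8 bottleneck 13, total now 53
augment #7: 0→9→2→3→8 bottleneck 10, total now 63
augment #8: 0→4→9→2→3→8 bottleneck 8, total now 71
augment #9: 0→4→9→5→6→8 bottleneck 3, total now 74
augment #10: 0→4→9→5→7→6→8 bottleneck 6, total now 80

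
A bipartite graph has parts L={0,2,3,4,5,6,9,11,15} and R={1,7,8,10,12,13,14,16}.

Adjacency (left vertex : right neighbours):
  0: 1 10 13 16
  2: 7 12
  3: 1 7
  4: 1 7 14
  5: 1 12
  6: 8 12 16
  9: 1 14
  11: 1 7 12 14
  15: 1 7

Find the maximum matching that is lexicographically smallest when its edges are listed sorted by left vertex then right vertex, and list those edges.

Lex-smallest maximum matching: {(0,10), (2,7), (3,1), (4,14), (5,12), (6,8)}

|M| = 6 (so the lex-smallest maximum matching has 6 edges)
process left vertices in ascending order; for each, take the smallest-labelled available neighbour that still permits 6 edges overall, or leave it unmatched if none does
lex-smallest matching: {0-10, 2-7, 3-1, 4-14, 5-12, 6-8}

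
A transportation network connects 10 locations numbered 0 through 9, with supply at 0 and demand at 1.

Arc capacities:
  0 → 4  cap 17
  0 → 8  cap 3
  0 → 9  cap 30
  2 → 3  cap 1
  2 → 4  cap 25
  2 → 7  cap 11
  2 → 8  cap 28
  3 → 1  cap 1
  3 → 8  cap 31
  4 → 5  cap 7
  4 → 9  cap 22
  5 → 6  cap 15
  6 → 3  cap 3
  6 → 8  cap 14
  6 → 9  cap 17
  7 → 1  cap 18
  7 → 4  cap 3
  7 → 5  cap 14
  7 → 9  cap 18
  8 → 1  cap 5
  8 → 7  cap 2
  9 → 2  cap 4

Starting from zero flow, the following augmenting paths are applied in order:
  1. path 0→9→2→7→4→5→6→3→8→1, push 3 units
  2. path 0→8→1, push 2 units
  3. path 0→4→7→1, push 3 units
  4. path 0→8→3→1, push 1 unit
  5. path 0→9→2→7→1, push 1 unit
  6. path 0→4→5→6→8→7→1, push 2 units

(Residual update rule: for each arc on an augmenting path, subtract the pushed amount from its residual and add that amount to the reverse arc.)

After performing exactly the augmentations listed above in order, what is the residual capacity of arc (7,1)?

after path 1 (0→9→2→7→4→5→6→3→8→1, push 3): res(7,1)=18
after path 2 (0→8→1, push 2): res(7,1)=18
after path 3 (0→4→7→1, push 3): res(7,1)=15
after path 4 (0→8→3→1, push 1): res(7,1)=15
after path 5 (0→9→2→7→1, push 1): res(7,1)=14
after path 6 (0→4→5→6→8→7→1, push 2): res(7,1)=12

Residual capacity of (7,1): 12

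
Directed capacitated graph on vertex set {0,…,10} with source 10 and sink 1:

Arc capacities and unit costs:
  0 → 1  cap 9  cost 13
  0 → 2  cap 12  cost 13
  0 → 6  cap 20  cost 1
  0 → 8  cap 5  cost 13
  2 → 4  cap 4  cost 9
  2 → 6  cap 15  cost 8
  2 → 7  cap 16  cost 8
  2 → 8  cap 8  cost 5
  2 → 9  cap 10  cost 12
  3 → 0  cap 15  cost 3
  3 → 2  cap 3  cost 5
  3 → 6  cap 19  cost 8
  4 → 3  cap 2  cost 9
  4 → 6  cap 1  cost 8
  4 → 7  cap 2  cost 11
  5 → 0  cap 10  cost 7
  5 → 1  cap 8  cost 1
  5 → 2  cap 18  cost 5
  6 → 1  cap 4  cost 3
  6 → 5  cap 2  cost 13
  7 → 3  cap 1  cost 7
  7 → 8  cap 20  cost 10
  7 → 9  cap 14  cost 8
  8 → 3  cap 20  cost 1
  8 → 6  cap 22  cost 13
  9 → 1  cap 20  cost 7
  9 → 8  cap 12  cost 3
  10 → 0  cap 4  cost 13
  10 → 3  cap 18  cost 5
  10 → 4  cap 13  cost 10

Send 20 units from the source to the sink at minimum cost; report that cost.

shortest-cost path #1: 10→3→0→6→1 push 4 @ unit cost 12 (adds 48)
shortest-cost path #2: 10→3→0→1 push 9 @ unit cost 21 (adds 189)
shortest-cost path #3: 10→3→0→6→5→1 push 2 @ unit cost 23 (adds 46)
shortest-cost path #4: 10→3→2→9→1 push 3 @ unit cost 29 (adds 87)
shortest-cost path #5: 10→4→7→9→1 push 2 @ unit cost 36 (adds 72)
total cost = 442

Minimum cost for 20 units: 442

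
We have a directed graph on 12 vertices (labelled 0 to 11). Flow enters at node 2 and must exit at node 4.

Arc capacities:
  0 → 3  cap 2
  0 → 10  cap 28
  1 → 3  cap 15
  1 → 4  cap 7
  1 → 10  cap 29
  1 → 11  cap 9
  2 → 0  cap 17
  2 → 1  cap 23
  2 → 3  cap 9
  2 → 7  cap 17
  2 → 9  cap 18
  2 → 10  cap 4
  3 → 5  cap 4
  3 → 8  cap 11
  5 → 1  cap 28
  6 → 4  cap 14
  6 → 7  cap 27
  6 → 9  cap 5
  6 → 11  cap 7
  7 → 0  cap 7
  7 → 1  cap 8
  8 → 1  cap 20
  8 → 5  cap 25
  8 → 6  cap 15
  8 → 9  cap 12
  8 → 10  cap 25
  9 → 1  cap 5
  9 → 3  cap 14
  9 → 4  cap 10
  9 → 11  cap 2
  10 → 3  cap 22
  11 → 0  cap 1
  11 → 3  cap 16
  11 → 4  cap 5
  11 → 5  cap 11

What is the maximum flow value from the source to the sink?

Maximum flow value: 33

augment #1: 2→1→4 bottleneck 7, total now 7
augment #2: 2→9→4 bottleneck 10, total now 17
augment #3: 2→1→11→4 bottleneck 5, total now 22
augment #4: 2→3→8→6→4 bottleneck 9, total now 31
augment #5: 2→0→3→8→6→4 bottleneck 2, total now 33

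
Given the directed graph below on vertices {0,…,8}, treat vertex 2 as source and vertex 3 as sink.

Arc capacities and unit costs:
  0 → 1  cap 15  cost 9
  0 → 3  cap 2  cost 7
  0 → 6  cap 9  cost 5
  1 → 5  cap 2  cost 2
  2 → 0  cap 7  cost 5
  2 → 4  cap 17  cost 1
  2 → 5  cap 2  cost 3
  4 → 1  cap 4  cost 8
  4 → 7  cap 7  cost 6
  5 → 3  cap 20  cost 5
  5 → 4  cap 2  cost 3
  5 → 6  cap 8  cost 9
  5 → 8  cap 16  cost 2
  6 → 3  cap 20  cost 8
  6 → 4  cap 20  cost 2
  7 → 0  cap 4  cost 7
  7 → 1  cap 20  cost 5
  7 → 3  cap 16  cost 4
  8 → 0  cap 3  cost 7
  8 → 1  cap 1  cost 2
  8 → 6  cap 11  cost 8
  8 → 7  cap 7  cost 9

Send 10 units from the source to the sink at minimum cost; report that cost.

Minimum cost for 10 units: 105

shortest-cost path #1: 2→5→3 push 2 @ unit cost 8 (adds 16)
shortest-cost path #2: 2→4→7→3 push 7 @ unit cost 11 (adds 77)
shortest-cost path #3: 2→0→3 push 1 @ unit cost 12 (adds 12)
total cost = 105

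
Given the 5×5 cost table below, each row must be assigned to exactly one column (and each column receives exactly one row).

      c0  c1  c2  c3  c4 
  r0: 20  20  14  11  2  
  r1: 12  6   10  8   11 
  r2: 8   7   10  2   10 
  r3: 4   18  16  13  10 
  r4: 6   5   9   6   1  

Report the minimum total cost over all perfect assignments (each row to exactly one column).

Minimum assignment cost: 23

one of 2 optimal assignments: row0→col4 (cost 2), row1→col1 (cost 6), row2→col3 (cost 2), row3→col0 (cost 4), row4→col2 (cost 9)
total = 2 + 6 + 2 + 4 + 9 = 23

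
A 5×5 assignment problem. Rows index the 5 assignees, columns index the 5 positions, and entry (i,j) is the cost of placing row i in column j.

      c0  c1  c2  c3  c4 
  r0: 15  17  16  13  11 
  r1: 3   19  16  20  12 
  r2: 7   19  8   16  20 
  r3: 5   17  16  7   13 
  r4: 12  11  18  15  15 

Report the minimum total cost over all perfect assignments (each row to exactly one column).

Minimum assignment cost: 40

optimal assignment: row0→col4 (cost 11), row1→col0 (cost 3), row2→col2 (cost 8), row3→col3 (cost 7), row4→col1 (cost 11)
total = 11 + 3 + 8 + 7 + 11 = 40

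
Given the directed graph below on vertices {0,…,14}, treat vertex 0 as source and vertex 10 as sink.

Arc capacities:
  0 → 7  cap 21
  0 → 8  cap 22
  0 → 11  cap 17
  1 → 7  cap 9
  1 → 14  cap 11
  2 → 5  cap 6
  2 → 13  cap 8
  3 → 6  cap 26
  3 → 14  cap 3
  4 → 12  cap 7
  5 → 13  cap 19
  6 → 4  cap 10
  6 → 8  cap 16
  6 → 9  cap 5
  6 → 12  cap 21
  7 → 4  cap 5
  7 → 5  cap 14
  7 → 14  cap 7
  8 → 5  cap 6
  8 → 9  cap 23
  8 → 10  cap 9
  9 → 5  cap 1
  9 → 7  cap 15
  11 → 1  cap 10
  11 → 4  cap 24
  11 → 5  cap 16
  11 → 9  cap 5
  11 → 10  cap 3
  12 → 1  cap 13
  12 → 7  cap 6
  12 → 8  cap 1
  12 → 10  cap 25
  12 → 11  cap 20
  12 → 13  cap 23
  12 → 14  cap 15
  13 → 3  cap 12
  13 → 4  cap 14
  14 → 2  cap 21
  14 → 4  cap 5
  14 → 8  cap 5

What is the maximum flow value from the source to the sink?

Maximum flow value: 31

augment #1: 0→8→10 bottleneck 9, total now 9
augment #2: 0→11→10 bottleneck 3, total now 12
augment #3: 0→7→4→12→10 bottleneck 5, total now 17
augment #4: 0→11→4→12→10 bottleneck 2, total now 19
augment #5: 0→7→5→13→3→6→12→10 bottleneck 12, total now 31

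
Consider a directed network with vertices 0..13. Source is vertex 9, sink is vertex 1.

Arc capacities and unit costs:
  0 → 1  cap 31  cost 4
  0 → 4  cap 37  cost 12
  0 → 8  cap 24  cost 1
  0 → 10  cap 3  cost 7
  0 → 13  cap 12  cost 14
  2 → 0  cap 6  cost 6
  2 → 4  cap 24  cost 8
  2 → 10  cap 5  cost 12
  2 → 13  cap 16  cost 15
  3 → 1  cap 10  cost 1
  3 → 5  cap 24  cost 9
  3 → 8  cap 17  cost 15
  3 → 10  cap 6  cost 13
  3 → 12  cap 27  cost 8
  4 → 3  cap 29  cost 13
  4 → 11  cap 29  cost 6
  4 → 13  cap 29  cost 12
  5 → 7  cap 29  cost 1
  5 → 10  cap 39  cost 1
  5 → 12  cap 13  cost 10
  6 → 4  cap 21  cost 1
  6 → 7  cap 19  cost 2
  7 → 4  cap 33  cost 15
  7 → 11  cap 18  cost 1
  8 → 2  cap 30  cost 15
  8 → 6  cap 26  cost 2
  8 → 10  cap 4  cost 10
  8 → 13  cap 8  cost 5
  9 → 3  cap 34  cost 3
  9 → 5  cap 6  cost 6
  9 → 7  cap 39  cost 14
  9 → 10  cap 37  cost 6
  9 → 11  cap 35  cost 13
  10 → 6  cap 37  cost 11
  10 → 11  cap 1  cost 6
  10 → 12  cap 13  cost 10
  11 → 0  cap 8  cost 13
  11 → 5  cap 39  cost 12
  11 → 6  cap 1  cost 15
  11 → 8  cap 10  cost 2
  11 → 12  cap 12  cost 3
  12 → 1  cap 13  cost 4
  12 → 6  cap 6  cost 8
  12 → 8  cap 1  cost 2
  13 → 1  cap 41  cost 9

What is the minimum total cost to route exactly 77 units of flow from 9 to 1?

Minimum cost for 77 units: 2299

shortest-cost path #1: 9→3→1 push 10 @ unit cost 4 (adds 40)
shortest-cost path #2: 9→3→12→1 push 13 @ unit cost 15 (adds 195)
shortest-cost path #3: 9→5→7→11→8→13→1 push 6 @ unit cost 24 (adds 144)
shortest-cost path #4: 9→3→12→8→13→1 push 1 @ unit cost 27 (adds 27)
shortest-cost path #5: 9→10→11→8→13→1 push 1 @ unit cost 28 (adds 28)
shortest-cost path #6: 9→11→0→1 push 8 @ unit cost 30 (adds 240)
shortest-cost path #7: 9→10→6→4→13→1 push 21 @ unit cost 39 (adds 819)
shortest-cost path #8: 9→11→8→2→0→1 push 3 @ unit cost 40 (adds 120)
shortest-cost path #9: 9→3→8→2→0→1 push 3 @ unit cost 43 (adds 129)
shortest-cost path #10: 9→11→7→4→13→1 push 6 @ unit cost 48 (adds 288)
shortest-cost path #11: 9→3→5→7→4→13→1 push 2 @ unit cost 49 (adds 98)
shortest-cost path #12: 9→3→8→2→13→1 push 3 @ unit cost 57 (adds 171)
total cost = 2299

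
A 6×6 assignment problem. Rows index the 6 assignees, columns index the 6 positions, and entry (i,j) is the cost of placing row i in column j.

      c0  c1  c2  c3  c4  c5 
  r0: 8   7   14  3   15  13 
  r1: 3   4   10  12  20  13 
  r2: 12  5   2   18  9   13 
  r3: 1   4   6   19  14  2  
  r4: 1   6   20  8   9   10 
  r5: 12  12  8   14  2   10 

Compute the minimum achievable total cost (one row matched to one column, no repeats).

optimal assignment: row0→col3 (cost 3), row1→col1 (cost 4), row2→col2 (cost 2), row3→col5 (cost 2), row4→col0 (cost 1), row5→col4 (cost 2)
total = 3 + 4 + 2 + 2 + 1 + 2 = 14

Minimum assignment cost: 14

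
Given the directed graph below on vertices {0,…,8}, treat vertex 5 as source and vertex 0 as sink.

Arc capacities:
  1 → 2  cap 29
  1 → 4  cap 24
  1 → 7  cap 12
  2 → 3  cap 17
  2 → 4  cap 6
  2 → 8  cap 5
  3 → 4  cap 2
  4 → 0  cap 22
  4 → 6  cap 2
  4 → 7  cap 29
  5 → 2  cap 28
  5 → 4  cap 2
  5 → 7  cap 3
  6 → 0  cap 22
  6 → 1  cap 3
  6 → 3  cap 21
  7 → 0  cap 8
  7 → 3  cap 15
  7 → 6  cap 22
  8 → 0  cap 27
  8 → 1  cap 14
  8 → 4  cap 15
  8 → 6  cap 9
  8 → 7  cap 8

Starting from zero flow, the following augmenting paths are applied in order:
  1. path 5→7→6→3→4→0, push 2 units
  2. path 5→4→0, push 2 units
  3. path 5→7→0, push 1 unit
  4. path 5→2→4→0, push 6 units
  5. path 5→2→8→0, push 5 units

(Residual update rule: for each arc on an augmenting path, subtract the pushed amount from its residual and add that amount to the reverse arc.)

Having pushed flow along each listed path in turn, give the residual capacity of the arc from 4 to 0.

after path 1 (5→7→6→3→4→0, push 2): res(4,0)=20
after path 2 (5→4→0, push 2): res(4,0)=18
after path 3 (5→7→0, push 1): res(4,0)=18
after path 4 (5→2→4→0, push 6): res(4,0)=12
after path 5 (5→2→8→0, push 5): res(4,0)=12

Residual capacity of (4,0): 12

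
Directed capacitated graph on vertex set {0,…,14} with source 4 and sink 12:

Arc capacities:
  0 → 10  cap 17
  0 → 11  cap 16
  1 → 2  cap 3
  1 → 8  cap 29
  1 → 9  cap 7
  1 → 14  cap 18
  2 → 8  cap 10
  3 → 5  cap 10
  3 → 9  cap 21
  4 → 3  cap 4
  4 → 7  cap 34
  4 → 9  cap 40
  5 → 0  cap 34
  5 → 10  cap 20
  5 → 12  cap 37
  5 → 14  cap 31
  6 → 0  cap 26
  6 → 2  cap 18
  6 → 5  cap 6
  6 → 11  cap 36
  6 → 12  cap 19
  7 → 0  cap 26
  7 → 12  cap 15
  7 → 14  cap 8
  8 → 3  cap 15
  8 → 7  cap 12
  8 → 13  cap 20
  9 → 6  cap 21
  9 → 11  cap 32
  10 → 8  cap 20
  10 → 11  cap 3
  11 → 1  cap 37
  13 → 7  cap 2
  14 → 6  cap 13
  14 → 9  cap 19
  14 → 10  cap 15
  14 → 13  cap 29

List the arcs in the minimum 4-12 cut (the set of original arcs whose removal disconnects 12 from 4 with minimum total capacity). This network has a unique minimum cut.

augment #1: 4→7→12 push 15
augment #2: 4→3→5→12 push 4
augment #3: 4→9→6→12 push 19
augment #4: 4→9→6→5→12 push 2
augment #5: 4→7→14→6→5→12 push 4
augment #6: 4→7→0→10→8→3→5→12 push 6
max flow = 50; residual-reachable set from 4 gives S-side
cut edges (S→T): {(3,5), (6,5), (6,12), (7,12)} total cap 50

Min-cut arcs: {(3,5), (6,5), (6,12), (7,12)} (total capacity 50)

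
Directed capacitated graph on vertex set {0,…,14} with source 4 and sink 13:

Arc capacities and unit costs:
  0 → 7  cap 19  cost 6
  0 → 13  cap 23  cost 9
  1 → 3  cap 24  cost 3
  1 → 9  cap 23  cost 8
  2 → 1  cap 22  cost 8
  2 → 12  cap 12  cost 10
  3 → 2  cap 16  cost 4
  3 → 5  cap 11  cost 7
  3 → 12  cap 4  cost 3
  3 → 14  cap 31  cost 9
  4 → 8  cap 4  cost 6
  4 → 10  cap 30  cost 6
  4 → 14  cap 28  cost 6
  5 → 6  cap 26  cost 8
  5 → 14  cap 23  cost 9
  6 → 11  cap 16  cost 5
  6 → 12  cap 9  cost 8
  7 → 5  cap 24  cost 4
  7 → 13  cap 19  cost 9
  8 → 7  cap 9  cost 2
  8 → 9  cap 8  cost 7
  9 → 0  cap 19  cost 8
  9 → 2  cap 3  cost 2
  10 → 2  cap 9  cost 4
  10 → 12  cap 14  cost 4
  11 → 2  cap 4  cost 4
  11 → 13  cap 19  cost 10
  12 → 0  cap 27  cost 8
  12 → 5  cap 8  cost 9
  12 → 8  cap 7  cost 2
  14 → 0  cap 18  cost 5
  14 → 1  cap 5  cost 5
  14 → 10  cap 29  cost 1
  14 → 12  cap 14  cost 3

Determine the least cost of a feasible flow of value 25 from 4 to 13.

Minimum cost for 25 units: 494

shortest-cost path #1: 4→8→7→13 push 4 @ unit cost 17 (adds 68)
shortest-cost path #2: 4→14→0→13 push 18 @ unit cost 20 (adds 360)
shortest-cost path #3: 4→14→12→8→7→13 push 3 @ unit cost 22 (adds 66)
total cost = 494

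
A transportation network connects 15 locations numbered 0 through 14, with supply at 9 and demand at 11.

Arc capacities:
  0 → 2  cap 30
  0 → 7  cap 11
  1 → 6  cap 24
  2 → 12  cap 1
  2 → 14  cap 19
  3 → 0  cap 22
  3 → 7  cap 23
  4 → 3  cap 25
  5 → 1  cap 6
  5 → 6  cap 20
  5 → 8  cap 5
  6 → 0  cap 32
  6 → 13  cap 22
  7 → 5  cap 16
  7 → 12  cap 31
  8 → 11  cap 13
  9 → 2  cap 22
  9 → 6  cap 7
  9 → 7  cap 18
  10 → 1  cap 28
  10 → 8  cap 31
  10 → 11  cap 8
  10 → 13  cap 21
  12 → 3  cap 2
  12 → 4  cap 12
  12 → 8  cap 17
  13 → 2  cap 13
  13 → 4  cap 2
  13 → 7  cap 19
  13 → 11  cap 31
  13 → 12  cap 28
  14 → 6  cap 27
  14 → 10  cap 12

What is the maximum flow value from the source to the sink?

Maximum flow value: 45

augment #1: 9→6→13→11 bottleneck 7, total now 7
augment #2: 9→2→12→8→11 bottleneck 1, total now 8
augment #3: 9→2→14→10→11 bottleneck 8, total now 16
augment #4: 9→7→5→8→11 bottleneck 5, total now 21
augment #5: 9→7→12→8→11 bottleneck 7, total now 28
augment #6: 9→2→14→6→13→11 bottleneck 11, total now 39
augment #7: 9→7→5→6→13→11 bottleneck 4, total now 43
augment #8: 9→7→5→6→14→10→13→11 bottleneck 2, total now 45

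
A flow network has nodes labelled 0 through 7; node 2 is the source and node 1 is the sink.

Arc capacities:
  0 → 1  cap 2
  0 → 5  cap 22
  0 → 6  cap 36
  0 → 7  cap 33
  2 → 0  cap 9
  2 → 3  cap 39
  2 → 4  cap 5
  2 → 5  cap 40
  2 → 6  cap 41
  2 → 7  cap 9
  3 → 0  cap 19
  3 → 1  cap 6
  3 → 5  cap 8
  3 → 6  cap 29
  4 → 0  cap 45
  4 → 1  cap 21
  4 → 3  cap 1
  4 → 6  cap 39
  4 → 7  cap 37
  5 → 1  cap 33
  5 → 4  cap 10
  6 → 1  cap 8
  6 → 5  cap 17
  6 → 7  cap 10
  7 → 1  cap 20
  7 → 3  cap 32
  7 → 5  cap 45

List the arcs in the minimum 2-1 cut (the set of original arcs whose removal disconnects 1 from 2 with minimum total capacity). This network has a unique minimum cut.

Min-cut arcs: {(0,1), (2,4), (3,1), (5,1), (5,4), (6,1), (7,1)} (total capacity 84)

augment #1: 2→0→1 push 2
augment #2: 2→3→1 push 6
augment #3: 2→4→1 push 5
augment #4: 2→5→1 push 33
augment #5: 2→6→1 push 8
augment #6: 2→7→1 push 9
augment #7: 2→0→7→1 push 7
augment #8: 2→5→4→1 push 7
augment #9: 2→6→7→1 push 4
augment #10: 2→3→5→4→1 push 3
max flow = 84; residual-reachable set from 2 gives S-side
cut edges (S→T): {(0,1), (2,4), (3,1), (5,1), (5,4), (6,1), (7,1)} total cap 84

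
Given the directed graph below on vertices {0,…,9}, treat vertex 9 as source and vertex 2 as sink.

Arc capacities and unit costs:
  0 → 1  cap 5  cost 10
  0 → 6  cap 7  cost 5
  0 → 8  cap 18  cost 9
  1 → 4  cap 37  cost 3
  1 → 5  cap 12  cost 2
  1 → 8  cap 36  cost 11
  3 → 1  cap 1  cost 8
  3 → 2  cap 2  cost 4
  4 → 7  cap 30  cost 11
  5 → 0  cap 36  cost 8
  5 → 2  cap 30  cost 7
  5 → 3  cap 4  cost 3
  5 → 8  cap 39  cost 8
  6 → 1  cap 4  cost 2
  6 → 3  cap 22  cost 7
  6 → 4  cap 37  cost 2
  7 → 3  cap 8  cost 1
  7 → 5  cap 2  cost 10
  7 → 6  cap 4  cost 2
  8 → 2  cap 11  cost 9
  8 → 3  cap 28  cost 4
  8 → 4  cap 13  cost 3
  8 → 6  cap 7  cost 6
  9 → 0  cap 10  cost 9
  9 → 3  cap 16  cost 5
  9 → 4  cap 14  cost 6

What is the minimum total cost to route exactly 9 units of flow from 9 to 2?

Minimum cost for 9 units: 194

shortest-cost path #1: 9→3→2 push 2 @ unit cost 9 (adds 18)
shortest-cost path #2: 9→3→1→5→2 push 1 @ unit cost 22 (adds 22)
shortest-cost path #3: 9→0→6→1→5→2 push 4 @ unit cost 25 (adds 100)
shortest-cost path #4: 9→0→8→2 push 2 @ unit cost 27 (adds 54)
total cost = 194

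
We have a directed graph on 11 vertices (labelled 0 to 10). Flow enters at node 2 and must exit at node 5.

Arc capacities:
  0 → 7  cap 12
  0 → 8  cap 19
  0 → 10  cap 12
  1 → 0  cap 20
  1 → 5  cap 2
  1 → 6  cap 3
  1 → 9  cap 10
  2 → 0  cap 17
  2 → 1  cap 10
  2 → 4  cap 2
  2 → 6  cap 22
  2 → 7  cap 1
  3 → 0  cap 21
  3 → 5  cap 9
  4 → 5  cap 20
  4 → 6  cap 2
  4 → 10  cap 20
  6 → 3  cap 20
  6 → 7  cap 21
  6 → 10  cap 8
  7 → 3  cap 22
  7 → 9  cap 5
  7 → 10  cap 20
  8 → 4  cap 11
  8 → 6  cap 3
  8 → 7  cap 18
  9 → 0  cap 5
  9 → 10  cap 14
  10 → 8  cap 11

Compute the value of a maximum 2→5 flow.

augment #1: 2→1→5 bottleneck 2, total now 2
augment #2: 2→4→5 bottleneck 2, total now 4
augment #3: 2→6→3→5 bottleneck 9, total now 13
augment #4: 2→0→8→4→5 bottleneck 11, total now 24

Maximum flow value: 24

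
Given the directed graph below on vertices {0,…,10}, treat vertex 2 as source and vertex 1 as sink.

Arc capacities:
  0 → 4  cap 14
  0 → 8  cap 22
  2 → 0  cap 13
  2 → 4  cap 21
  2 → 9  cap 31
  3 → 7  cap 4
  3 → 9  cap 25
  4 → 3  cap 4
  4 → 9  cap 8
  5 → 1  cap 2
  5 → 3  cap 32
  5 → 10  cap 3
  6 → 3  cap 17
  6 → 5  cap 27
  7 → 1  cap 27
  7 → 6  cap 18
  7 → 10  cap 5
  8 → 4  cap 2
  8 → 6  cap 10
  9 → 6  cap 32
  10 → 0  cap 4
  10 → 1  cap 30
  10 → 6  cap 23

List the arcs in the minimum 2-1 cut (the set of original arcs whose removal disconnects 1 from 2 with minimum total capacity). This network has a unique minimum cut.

Min-cut arcs: {(3,7), (5,1), (5,10)} (total capacity 9)

augment #1: 2→4→3→7→1 push 4
augment #2: 2→9→6→5→1 push 2
augment #3: 2→9→6→5→10→1 push 3
max flow = 9; residual-reachable set from 2 gives S-side
cut edges (S→T): {(3,7), (5,1), (5,10)} total cap 9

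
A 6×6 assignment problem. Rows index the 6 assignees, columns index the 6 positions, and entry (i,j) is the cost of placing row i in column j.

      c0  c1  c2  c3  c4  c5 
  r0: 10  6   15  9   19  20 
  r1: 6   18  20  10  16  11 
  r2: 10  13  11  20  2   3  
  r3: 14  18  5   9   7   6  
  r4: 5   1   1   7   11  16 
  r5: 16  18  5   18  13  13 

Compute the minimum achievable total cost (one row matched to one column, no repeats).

Minimum assignment cost: 29

optimal assignment: row0→col3 (cost 9), row1→col0 (cost 6), row2→col4 (cost 2), row3→col5 (cost 6), row4→col1 (cost 1), row5→col2 (cost 5)
total = 9 + 6 + 2 + 6 + 1 + 5 = 29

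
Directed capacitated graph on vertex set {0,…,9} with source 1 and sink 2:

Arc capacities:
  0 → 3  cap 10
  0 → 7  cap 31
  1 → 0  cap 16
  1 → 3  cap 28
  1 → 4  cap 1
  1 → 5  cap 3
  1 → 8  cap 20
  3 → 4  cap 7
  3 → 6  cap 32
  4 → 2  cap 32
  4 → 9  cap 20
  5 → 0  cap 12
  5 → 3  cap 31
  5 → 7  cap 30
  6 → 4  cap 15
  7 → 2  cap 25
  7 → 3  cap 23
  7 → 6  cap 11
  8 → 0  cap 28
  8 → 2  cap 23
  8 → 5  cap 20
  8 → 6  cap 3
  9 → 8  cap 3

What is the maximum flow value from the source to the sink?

Maximum flow value: 62

augment #1: 1→4→2 bottleneck 1, total now 1
augment #2: 1→8→2 bottleneck 20, total now 21
augment #3: 1→0→7→2 bottleneck 16, total now 37
augment #4: 1→3→4→2 bottleneck 7, total now 44
augment #5: 1→5→7→2 bottleneck 3, total now 47
augment #6: 1→3→6→4→2 bottleneck 15, total now 62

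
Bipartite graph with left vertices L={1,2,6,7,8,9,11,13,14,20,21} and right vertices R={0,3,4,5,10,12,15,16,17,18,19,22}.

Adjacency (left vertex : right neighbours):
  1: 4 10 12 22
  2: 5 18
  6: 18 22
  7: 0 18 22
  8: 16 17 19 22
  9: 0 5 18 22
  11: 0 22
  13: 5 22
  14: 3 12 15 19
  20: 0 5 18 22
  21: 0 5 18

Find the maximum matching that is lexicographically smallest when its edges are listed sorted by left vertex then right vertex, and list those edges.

Lex-smallest maximum matching: {(1,4), (2,5), (6,18), (7,0), (8,16), (9,22), (14,3)}

|M| = 7 (so the lex-smallest maximum matching has 7 edges)
process left vertices in ascending order; for each, take the smallest-labelled available neighbour that still permits 7 edges overall, or leave it unmatched if none does
lex-smallest matching: {1-4, 2-5, 6-18, 7-0, 8-16, 9-22, 14-3}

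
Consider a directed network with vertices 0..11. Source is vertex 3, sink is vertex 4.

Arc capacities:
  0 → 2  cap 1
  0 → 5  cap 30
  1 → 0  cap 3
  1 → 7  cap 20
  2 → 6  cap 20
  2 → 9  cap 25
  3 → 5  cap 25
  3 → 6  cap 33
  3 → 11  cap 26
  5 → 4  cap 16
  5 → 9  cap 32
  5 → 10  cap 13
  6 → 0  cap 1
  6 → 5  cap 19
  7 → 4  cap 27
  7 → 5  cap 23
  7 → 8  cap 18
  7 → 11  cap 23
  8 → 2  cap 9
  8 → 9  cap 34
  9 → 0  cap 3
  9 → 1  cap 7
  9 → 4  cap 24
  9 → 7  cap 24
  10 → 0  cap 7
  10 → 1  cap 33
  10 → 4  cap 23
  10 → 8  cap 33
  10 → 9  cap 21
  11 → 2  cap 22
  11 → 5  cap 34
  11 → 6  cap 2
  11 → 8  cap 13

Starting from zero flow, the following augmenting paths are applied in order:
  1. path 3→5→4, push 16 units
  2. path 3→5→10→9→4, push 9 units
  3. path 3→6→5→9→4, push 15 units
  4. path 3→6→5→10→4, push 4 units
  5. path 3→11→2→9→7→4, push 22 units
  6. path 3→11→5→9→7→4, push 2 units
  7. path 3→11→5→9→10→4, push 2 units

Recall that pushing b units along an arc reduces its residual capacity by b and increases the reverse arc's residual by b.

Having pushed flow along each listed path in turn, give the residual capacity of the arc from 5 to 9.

Residual capacity of (5,9): 13

after path 1 (3→5→4, push 16): res(5,9)=32
after path 2 (3→5→10→9→4, push 9): res(5,9)=32
after path 3 (3→6→5→9→4, push 15): res(5,9)=17
after path 4 (3→6→5→10→4, push 4): res(5,9)=17
after path 5 (3→11→2→9→7→4, push 22): res(5,9)=17
after path 6 (3→11→5→9→7→4, push 2): res(5,9)=15
after path 7 (3→11→5→9→10→4, push 2): res(5,9)=13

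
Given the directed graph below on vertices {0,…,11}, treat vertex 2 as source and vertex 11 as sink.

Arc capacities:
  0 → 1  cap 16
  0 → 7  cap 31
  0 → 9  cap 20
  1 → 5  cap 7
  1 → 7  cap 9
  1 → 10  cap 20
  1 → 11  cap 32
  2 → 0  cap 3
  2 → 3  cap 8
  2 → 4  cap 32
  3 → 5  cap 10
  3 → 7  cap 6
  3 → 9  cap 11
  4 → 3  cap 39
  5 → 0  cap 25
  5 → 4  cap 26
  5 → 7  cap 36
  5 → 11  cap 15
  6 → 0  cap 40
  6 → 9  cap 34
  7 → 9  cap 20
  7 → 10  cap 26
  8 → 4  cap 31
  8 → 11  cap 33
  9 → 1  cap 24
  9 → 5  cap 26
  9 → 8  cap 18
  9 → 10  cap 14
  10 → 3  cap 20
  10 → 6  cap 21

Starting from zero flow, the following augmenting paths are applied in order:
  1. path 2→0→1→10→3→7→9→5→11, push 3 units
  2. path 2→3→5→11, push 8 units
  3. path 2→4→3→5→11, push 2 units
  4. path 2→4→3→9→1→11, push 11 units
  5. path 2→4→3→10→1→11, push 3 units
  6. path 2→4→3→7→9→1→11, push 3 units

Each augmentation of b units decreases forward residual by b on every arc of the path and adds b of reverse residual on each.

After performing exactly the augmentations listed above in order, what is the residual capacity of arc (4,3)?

after path 1 (2→0→1→10→3→7→9→5→11, push 3): res(4,3)=39
after path 2 (2→3→5→11, push 8): res(4,3)=39
after path 3 (2→4→3→5→11, push 2): res(4,3)=37
after path 4 (2→4→3→9→1→11, push 11): res(4,3)=26
after path 5 (2→4→3→10→1→11, push 3): res(4,3)=23
after path 6 (2→4→3→7→9→1→11, push 3): res(4,3)=20

Residual capacity of (4,3): 20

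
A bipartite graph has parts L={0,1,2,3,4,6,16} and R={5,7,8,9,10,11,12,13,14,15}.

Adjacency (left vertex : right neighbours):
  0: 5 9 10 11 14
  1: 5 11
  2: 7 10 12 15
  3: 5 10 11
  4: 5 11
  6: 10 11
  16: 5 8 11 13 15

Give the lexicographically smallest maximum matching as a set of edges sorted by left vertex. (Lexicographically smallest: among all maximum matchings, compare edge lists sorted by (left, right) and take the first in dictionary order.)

Lex-smallest maximum matching: {(0,9), (1,5), (2,7), (3,10), (4,11), (16,8)}

|M| = 6 (so the lex-smallest maximum matching has 6 edges)
process left vertices in ascending order; for each, take the smallest-labelled available neighbour that still permits 6 edges overall, or leave it unmatched if none does
lex-smallest matching: {0-9, 1-5, 2-7, 3-10, 4-11, 16-8}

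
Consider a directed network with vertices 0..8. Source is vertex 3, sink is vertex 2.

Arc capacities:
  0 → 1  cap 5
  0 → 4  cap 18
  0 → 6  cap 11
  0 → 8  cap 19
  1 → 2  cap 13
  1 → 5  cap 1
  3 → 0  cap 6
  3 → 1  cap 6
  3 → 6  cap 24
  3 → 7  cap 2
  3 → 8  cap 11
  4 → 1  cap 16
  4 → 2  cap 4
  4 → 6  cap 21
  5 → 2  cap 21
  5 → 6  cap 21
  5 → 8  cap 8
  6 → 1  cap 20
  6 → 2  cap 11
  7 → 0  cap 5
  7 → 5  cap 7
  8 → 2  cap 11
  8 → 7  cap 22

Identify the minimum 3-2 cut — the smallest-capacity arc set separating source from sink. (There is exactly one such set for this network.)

Min-cut arcs: {(1,2), (1,5), (3,0), (3,7), (3,8), (6,2)} (total capacity 44)

augment #1: 3→1→2 push 6
augment #2: 3→6→2 push 11
augment #3: 3→8→2 push 11
augment #4: 3→0→1→2 push 5
augment #5: 3→0→4→2 push 1
augment #6: 3→6→1→2 push 2
augment #7: 3→7→5→2 push 2
augment #8: 3→6→1→5→2 push 1
augment #9: 3→6→1→0→4→2 push 3
augment #10: 3→6→1→0→8→7→5→2 push 2
max flow = 44; residual-reachable set from 3 gives S-side
cut edges (S→T): {(1,2), (1,5), (3,0), (3,7), (3,8), (6,2)} total cap 44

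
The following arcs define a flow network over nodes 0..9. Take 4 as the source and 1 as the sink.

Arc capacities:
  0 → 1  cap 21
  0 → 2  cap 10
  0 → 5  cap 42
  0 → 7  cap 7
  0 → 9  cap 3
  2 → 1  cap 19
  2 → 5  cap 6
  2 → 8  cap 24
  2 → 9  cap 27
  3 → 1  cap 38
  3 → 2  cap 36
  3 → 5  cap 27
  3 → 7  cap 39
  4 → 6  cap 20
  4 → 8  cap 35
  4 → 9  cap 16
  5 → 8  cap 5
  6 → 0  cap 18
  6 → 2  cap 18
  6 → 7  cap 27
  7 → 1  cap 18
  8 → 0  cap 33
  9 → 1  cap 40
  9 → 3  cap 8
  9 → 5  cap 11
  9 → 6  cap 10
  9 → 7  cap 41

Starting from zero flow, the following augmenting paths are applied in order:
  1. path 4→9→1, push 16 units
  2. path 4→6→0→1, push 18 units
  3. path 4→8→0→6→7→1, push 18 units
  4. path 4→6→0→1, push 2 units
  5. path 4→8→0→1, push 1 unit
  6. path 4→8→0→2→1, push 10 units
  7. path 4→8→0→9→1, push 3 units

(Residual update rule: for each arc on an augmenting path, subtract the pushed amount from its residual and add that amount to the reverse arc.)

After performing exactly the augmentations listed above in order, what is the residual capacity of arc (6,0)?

after path 1 (4→9→1, push 16): res(6,0)=18
after path 2 (4→6→0→1, push 18): res(6,0)=0
after path 3 (4→8→0→6→7→1, push 18): res(6,0)=18
after path 4 (4→6→0→1, push 2): res(6,0)=16
after path 5 (4→8→0→1, push 1): res(6,0)=16
after path 6 (4→8→0→2→1, push 10): res(6,0)=16
after path 7 (4→8→0→9→1, push 3): res(6,0)=16

Residual capacity of (6,0): 16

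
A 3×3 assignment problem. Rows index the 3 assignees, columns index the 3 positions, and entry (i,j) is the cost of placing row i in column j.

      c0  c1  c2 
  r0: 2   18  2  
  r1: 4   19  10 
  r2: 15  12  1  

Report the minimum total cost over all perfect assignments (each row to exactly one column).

Minimum assignment cost: 18

optimal assignment: row0→col2 (cost 2), row1→col0 (cost 4), row2→col1 (cost 12)
total = 2 + 4 + 12 = 18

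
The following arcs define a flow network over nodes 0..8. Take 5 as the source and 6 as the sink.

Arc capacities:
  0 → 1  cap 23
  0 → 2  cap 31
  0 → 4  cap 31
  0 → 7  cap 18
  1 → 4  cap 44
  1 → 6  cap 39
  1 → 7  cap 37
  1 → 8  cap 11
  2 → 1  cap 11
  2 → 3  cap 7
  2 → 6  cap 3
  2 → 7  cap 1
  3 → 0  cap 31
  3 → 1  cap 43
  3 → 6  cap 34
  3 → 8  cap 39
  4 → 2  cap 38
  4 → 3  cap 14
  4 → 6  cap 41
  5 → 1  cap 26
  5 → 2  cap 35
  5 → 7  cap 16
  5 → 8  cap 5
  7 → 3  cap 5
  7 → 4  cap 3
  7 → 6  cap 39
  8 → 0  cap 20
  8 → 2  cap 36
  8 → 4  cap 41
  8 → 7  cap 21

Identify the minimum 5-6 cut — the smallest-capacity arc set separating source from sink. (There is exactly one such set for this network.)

augment #1: 5→1→6 push 26
augment #2: 5→2→6 push 3
augment #3: 5→7→6 push 16
augment #4: 5→2→1→6 push 11
augment #5: 5→2→3→6 push 7
augment #6: 5→2→7→6 push 1
augment #7: 5→8→4→6 push 5
max flow = 69; residual-reachable set from 5 gives S-side
cut edges (S→T): {(2,1), (2,3), (2,6), (2,7), (5,1), (5,7), (5,8)} total cap 69

Min-cut arcs: {(2,1), (2,3), (2,6), (2,7), (5,1), (5,7), (5,8)} (total capacity 69)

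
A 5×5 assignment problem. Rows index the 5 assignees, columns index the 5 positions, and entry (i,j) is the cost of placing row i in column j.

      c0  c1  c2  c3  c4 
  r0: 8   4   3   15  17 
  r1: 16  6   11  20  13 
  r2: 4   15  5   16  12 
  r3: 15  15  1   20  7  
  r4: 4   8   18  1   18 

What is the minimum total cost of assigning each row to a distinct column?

Minimum assignment cost: 21

optimal assignment: row0→col2 (cost 3), row1→col1 (cost 6), row2→col0 (cost 4), row3→col4 (cost 7), row4→col3 (cost 1)
total = 3 + 6 + 4 + 7 + 1 = 21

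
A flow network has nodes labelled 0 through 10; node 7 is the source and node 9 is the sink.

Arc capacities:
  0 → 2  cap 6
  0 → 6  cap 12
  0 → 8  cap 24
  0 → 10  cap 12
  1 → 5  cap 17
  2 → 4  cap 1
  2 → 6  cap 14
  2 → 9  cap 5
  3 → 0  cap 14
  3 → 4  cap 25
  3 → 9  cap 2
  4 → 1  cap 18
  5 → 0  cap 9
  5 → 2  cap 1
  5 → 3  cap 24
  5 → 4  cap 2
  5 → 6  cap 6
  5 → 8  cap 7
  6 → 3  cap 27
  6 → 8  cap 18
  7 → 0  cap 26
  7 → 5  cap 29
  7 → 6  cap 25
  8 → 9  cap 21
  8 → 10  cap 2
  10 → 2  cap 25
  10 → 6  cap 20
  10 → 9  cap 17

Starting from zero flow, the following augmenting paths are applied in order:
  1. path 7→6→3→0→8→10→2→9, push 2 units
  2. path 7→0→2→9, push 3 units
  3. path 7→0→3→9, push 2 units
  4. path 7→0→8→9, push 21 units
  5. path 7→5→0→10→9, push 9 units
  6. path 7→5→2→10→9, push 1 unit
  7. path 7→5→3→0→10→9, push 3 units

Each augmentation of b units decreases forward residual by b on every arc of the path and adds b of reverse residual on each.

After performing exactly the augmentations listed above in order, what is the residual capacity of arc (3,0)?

Residual capacity of (3,0): 11

after path 1 (7→6→3→0→8→10→2→9, push 2): res(3,0)=12
after path 2 (7→0→2→9, push 3): res(3,0)=12
after path 3 (7→0→3→9, push 2): res(3,0)=14
after path 4 (7→0→8→9, push 21): res(3,0)=14
after path 5 (7→5→0→10→9, push 9): res(3,0)=14
after path 6 (7→5→2→10→9, push 1): res(3,0)=14
after path 7 (7→5→3→0→10→9, push 3): res(3,0)=11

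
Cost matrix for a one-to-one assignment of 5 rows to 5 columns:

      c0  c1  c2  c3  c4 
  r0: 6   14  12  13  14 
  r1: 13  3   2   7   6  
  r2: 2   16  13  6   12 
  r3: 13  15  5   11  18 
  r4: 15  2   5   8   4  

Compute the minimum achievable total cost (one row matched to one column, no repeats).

optimal assignment: row0→col0 (cost 6), row1→col1 (cost 3), row2→col3 (cost 6), row3→col2 (cost 5), row4→col4 (cost 4)
total = 6 + 3 + 6 + 5 + 4 = 24

Minimum assignment cost: 24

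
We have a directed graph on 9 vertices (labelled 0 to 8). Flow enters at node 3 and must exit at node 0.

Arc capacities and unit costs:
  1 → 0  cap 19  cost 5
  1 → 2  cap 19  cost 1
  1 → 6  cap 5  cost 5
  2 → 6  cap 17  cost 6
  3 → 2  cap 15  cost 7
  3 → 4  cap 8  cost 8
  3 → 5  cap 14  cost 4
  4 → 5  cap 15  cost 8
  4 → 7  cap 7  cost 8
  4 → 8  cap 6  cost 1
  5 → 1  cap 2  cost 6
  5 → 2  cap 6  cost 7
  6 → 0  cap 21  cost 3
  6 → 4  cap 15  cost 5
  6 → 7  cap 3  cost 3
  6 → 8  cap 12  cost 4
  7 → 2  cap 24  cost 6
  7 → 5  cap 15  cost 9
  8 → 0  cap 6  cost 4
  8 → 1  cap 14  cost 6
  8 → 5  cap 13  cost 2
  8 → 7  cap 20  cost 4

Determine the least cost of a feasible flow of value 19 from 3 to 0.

shortest-cost path #1: 3→4→8→0 push 6 @ unit cost 13 (adds 78)
shortest-cost path #2: 3→5→1→0 push 2 @ unit cost 15 (adds 30)
shortest-cost path #3: 3→2→6→0 push 11 @ unit cost 16 (adds 176)
total cost = 284

Minimum cost for 19 units: 284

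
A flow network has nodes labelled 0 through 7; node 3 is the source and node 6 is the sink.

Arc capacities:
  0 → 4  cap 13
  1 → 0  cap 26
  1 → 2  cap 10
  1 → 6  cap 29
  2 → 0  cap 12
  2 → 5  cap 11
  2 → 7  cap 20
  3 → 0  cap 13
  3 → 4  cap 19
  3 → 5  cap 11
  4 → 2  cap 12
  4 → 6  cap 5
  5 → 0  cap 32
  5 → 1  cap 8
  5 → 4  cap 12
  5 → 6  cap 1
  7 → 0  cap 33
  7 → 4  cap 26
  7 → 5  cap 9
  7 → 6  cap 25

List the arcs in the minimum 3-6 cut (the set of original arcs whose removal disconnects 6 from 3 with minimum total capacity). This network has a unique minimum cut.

Min-cut arcs: {(4,2), (4,6), (5,1), (5,6)} (total capacity 26)

augment #1: 3→4→6 push 5
augment #2: 3→5→6 push 1
augment #3: 3→5→1→6 push 8
augment #4: 3→4→2→7→6 push 12
max flow = 26; residual-reachable set from 3 gives S-side
cut edges (S→T): {(4,2), (4,6), (5,1), (5,6)} total cap 26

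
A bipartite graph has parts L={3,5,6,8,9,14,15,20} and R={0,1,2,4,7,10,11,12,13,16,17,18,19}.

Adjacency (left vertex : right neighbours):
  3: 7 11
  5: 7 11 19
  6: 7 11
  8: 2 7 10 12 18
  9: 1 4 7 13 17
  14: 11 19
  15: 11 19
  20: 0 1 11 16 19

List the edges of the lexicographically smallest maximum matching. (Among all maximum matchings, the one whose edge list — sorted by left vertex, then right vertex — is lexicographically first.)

|M| = 6 (so the lex-smallest maximum matching has 6 edges)
process left vertices in ascending order; for each, take the smallest-labelled available neighbour that still permits 6 edges overall, or leave it unmatched if none does
lex-smallest matching: {3-7, 5-11, 8-2, 9-1, 14-19, 20-0}

Lex-smallest maximum matching: {(3,7), (5,11), (8,2), (9,1), (14,19), (20,0)}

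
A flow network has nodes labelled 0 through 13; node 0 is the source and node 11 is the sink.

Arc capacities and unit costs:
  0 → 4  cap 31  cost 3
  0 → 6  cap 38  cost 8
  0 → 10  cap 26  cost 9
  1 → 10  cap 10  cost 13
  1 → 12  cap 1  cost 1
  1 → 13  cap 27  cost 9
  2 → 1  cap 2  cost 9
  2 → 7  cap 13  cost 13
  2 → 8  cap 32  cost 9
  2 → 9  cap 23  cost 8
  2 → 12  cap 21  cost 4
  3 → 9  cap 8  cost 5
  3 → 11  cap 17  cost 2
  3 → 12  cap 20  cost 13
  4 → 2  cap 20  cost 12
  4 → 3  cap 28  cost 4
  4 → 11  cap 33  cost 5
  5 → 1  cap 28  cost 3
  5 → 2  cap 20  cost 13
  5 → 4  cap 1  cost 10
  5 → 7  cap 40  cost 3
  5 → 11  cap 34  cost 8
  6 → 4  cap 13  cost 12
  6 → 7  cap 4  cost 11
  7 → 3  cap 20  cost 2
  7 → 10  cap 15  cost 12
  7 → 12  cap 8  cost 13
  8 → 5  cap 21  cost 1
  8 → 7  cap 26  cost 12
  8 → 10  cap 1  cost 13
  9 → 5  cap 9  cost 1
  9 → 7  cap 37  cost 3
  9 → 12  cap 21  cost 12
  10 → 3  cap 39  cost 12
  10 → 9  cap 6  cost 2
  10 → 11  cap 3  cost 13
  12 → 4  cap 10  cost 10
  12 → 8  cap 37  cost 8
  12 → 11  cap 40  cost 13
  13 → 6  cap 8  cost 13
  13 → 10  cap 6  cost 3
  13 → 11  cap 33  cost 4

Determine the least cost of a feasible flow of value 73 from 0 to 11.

Minimum cost for 73 units: 1512

shortest-cost path #1: 0→4→11 push 31 @ unit cost 8 (adds 248)
shortest-cost path #2: 0→10→9→7→3→11 push 6 @ unit cost 18 (adds 108)
shortest-cost path #3: 0→10→11 push 3 @ unit cost 22 (adds 66)
shortest-cost path #4: 0→6→7→3→11 push 4 @ unit cost 23 (adds 92)
shortest-cost path #5: 0→10→3→11 push 7 @ unit cost 23 (adds 161)
shortest-cost path #6: 0→6→4→11 push 2 @ unit cost 25 (adds 50)
shortest-cost path #7: 0→10→3→7→9→5→11 push 6 @ unit cost 25 (adds 150)
shortest-cost path #8: 0→10→3→9→5→11 push 3 @ unit cost 35 (adds 105)
shortest-cost path #9: 0→10→3→7→12→11 push 1 @ unit cost 45 (adds 45)
shortest-cost path #10: 0→6→4→3→7→12→11 push 3 @ unit cost 48 (adds 144)
shortest-cost path #11: 0→6→4→2→12→11 push 7 @ unit cost 49 (adds 343)
total cost = 1512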